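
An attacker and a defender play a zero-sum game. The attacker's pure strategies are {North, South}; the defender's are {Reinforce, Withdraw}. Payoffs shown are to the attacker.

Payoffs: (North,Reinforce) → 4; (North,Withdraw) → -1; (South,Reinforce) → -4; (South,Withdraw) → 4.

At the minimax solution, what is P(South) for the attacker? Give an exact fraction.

Row minima: North → -1, South → -4; maximin = -1.
Column maxima: Reinforce → 4, Withdraw → 4; minimax = 4.
-1 ≠ 4, so there is no saddle point; optimal play is mixed.
Let the attacker play North with probability p. Expected payoff against Reinforce: 4p + (-4)(1−p) = 8p − 4; against Withdraw: (-1)p + 4(1−p) = −5p + 4.
Setting these equal: 8p − 4 = −5p + 4 ⇒ 13p = 8 ⇒ p = 8/13, and the value is (8)·(8/13) − 4 = 12/13.
For the defender: with q = P(Reinforce), equating North's and South's payoffs gives 5q − 1 = −8q + 4 ⇒ q = 5/13.

5/13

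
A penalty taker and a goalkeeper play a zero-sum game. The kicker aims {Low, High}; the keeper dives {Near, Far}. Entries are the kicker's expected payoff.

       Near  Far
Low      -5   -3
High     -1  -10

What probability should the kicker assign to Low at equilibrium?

Row minima: Low → -5, High → -10; maximin = -5.
Column maxima: Near → -1, Far → -3; minimax = -3.
-5 ≠ -3, so there is no saddle point; optimal play is mixed.
Let the kicker play Low with probability p. Expected payoff against Near: (-5)p + (-1)(1−p) = −4p − 1; against Far: (-3)p + (-10)(1−p) = 7p − 10.
Setting these equal: −4p − 1 = 7p − 10 ⇒ −11p = -9 ⇒ p = 9/11, and the value is (-4)·(9/11) − 1 = -47/11.
For the keeper: with q = P(Near), equating Low's and High's payoffs gives −2q − 3 = 9q − 10 ⇒ q = 7/11.

9/11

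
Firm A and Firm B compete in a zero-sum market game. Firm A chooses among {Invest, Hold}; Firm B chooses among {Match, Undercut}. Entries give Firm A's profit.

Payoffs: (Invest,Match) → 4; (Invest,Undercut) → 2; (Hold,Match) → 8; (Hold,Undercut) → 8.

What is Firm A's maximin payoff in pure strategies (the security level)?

Row minima: Invest → 2, Hold → 8.
The best of these is 8.

8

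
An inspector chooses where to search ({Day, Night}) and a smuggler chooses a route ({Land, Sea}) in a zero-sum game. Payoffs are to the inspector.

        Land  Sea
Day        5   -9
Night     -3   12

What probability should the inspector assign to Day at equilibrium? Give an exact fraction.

Row minima: Day → -9, Night → -3; maximin = -3.
Column maxima: Land → 5, Sea → 12; minimax = 5.
-3 ≠ 5, so there is no saddle point; optimal play is mixed.
Let the inspector play Day with probability p. Expected payoff against Land: 5p + (-3)(1−p) = 8p − 3; against Sea: (-9)p + 12(1−p) = −21p + 12.
Setting these equal: 8p − 3 = −21p + 12 ⇒ 29p = 15 ⇒ p = 15/29, and the value is (8)·(15/29) − 3 = 33/29.
For the smuggler: with q = P(Land), equating Day's and Night's payoffs gives 14q − 9 = −15q + 12 ⇒ q = 21/29.

15/29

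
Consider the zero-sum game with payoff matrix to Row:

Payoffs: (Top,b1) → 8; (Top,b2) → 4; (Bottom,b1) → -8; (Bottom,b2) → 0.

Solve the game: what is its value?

4

Row minima: Top → 4, Bottom → -8; maximin = 4.
Column maxima: b1 → 8, b2 → 4; minimax = 4.
Since maximin = minimax = 4, there is a saddle point and the value is 4.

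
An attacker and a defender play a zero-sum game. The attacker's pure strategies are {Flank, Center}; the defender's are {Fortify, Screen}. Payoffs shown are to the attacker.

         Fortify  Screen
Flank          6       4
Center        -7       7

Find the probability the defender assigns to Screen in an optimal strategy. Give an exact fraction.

13/16

Row minima: Flank → 4, Center → -7; maximin = 4.
Column maxima: Fortify → 6, Screen → 7; minimax = 6.
4 ≠ 6, so there is no saddle point; optimal play is mixed.
Let the attacker play Flank with probability p. Expected payoff against Fortify: 6p + (-7)(1−p) = 13p − 7; against Screen: 4p + 7(1−p) = −3p + 7.
Setting these equal: 13p − 7 = −3p + 7 ⇒ 16p = 14 ⇒ p = 7/8, and the value is (13)·(7/8) − 7 = 35/8.
For the defender: with q = P(Fortify), equating Flank's and Center's payoffs gives 2q + 4 = −14q + 7 ⇒ q = 3/16.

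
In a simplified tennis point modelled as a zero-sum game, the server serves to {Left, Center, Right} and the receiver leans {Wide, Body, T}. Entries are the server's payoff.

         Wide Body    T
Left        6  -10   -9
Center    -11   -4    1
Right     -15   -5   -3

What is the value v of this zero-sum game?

Row minima: Left → -10, Center → -11, Right → -15; maximin = -10.
Column maxima: Wide → 6, Body → -4, T → 1; minimax = -4.
-10 ≠ -4, so there is no saddle point; optimal play is mixed.
Right is strictly dominated by Center, so the server never plays it.
T is strictly dominated by Body (it gives the server strictly more in every row), so the receiver never plays it.
On the remaining 2×2 (Left, Center vs Wide, Body):
Let the server play Left with probability p. Expected payoff against Wide: 6p + (-11)(1−p) = 17p − 11; against Body: (-10)p + (-4)(1−p) = −6p − 4.
Setting these equal: 17p − 11 = −6p − 4 ⇒ 23p = 7 ⇒ p = 7/23, and the value is (17)·(7/23) − 11 = -134/23.
For the receiver: with q = P(Wide), equating Left's and Center's payoffs gives 16q − 10 = −7q − 4 ⇒ q = 6/23.

-134/23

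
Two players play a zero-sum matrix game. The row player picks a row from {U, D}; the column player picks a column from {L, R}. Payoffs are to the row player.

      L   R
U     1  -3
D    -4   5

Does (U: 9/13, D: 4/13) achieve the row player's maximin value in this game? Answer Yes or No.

Against L this mix gives (9/13)·1 + (4/13)·(-4) = -7/13.
Against R this mix gives (9/13)·(-3) + (4/13)·5 = -7/13.
All of the column player's active replies (L, R) yield -7/13, and no column does worse for the row player. The mix makes the column player indifferent and guarantees -7/13, so it is optimal.

Yes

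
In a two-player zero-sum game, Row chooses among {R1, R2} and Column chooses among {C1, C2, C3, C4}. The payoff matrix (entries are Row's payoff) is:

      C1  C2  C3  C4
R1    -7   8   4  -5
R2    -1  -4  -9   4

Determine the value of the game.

-67/19

Row minima: R1 → -7, R2 → -9; maximin = -7.
Column maxima: C1 → -1, C2 → 8, C3 → 4, C4 → 4; minimax = -1.
-7 ≠ -1, so there is no saddle point; optimal play is mixed.
C2 is strictly dominated by C3 (it gives Row strictly more in every row), so Column never plays it.
C4 is strictly dominated by C1 (it gives Row strictly more in every row), so Column never plays it.
On the remaining 2×2 (R1, R2 vs C1, C3):
Let Row play R1 with probability p. Expected payoff against C1: (-7)p + (-1)(1−p) = −6p − 1; against C3: 4p + (-9)(1−p) = 13p − 9.
Setting these equal: −6p − 1 = 13p − 9 ⇒ −19p = -8 ⇒ p = 8/19, and the value is (-6)·(8/19) − 1 = -67/19.
For Column: with q = P(C1), equating R1's and R2's payoffs gives −11q + 4 = 8q − 9 ⇒ q = 13/19.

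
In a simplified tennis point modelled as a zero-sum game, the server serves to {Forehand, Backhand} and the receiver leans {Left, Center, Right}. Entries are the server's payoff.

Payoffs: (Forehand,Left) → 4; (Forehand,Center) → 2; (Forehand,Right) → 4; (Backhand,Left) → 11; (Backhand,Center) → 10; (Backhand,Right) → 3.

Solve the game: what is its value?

Row minima: Forehand → 2, Backhand → 3; maximin = 3.
Column maxima: Left → 11, Center → 10, Right → 4; minimax = 4.
3 ≠ 4, so there is no saddle point; optimal play is mixed.
Left is strictly dominated by Center (it gives the server strictly more in every row), so the receiver never plays it.
On the remaining 2×2 (Forehand, Backhand vs Center, Right):
Let the server play Forehand with probability p. Expected payoff against Center: 2p + 10(1−p) = −8p + 10; against Right: 4p + 3(1−p) = p + 3.
Setting these equal: −8p + 10 = p + 3 ⇒ −9p = -7 ⇒ p = 7/9, and the value is (-8)·(7/9) + 10 = 34/9.
For the receiver: with q = P(Center), equating Forehand's and Backhand's payoffs gives −2q + 4 = 7q + 3 ⇒ q = 1/9.

34/9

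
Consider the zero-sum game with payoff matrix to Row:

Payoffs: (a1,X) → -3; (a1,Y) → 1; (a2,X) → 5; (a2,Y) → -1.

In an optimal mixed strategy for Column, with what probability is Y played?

4/5

Row minima: a1 → -3, a2 → -1; maximin = -1.
Column maxima: X → 5, Y → 1; minimax = 1.
-1 ≠ 1, so there is no saddle point; optimal play is mixed.
Let Row play a1 with probability p. Expected payoff against X: (-3)p + 5(1−p) = −8p + 5; against Y: 1p + (-1)(1−p) = 2p − 1.
Setting these equal: −8p + 5 = 2p − 1 ⇒ −10p = -6 ⇒ p = 3/5, and the value is (-8)·(3/5) + 5 = 1/5.
For Column: with q = P(X), equating a1's and a2's payoffs gives −4q + 1 = 6q − 1 ⇒ q = 1/5.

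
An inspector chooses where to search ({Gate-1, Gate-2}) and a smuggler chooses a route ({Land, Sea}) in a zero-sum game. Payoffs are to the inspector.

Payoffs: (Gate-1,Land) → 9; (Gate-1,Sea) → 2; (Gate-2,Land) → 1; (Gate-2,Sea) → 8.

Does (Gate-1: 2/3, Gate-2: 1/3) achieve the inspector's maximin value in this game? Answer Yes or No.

No

Against Land this mix gives (2/3)·9 + (1/3)·1 = 19/3.
Against Sea this mix gives (2/3)·2 + (1/3)·8 = 4.
The smuggler will play Sea, holding the inspector to 4. Shifting weight toward the row that does better against Sea would raise this floor (the equalizing mix achieves 5 against both Sea and Land), so the proposed strategy is not optimal.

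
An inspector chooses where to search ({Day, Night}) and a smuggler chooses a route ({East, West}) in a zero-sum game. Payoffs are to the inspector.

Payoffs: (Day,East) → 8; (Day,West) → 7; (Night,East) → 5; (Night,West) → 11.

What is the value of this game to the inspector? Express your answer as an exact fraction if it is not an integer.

Row minima: Day → 7, Night → 5; maximin = 7.
Column maxima: East → 8, West → 11; minimax = 8.
7 ≠ 8, so there is no saddle point; optimal play is mixed.
Let the inspector play Day with probability p. Expected payoff against East: 8p + 5(1−p) = 3p + 5; against West: 7p + 11(1−p) = −4p + 11.
Setting these equal: 3p + 5 = −4p + 11 ⇒ 7p = 6 ⇒ p = 6/7, and the value is (3)·(6/7) + 5 = 53/7.
For the smuggler: with q = P(East), equating Day's and Night's payoffs gives q + 7 = −6q + 11 ⇒ q = 4/7.

53/7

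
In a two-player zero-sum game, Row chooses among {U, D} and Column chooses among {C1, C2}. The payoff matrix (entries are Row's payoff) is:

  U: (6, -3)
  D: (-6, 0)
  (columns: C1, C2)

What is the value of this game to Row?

-6/5

Row minima: U → -3, D → -6; maximin = -3.
Column maxima: C1 → 6, C2 → 0; minimax = 0.
-3 ≠ 0, so there is no saddle point; optimal play is mixed.
Let Row play U with probability p. Expected payoff against C1: 6p + (-6)(1−p) = 12p − 6; against C2: (-3)p + 0(1−p) = −3p.
Setting these equal: 12p − 6 = −3p ⇒ 15p = 6 ⇒ p = 2/5, and the value is (12)·(2/5) − 6 = -6/5.
For Column: with q = P(C1), equating U's and D's payoffs gives 9q − 3 = −6q ⇒ q = 1/5.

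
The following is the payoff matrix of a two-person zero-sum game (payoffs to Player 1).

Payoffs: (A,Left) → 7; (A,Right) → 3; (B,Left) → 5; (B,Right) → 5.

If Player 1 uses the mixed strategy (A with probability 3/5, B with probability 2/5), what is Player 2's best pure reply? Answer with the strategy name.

Right

If Player 2 plays Left, Player 1's expected payoff is (3/5)·7 + (2/5)·5 = 31/5.
If Player 2 plays Right, Player 1's expected payoff is (3/5)·3 + (2/5)·5 = 19/5.
Player 2 minimizes Player 1's payoff; the smallest is 19/5, so the best response is Right.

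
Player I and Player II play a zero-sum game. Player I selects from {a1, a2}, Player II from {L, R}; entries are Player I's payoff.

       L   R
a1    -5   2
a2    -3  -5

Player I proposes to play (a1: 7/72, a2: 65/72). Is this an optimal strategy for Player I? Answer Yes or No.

Against L this mix gives (7/72)·(-5) + (65/72)·(-3) = -115/36.
Against R this mix gives (7/72)·2 + (65/72)·(-5) = -311/72.
Player II will play R, holding Player I to -311/72. Shifting weight toward the row that does better against R would raise this floor (the equalizing mix achieves -31/9 against both R and L), so the proposed strategy is not optimal.

No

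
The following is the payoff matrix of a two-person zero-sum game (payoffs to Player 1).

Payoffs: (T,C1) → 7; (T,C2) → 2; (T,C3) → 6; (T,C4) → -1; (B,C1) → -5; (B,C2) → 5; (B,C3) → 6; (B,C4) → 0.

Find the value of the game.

-5/13

Row minima: T → -1, B → -5; maximin = -1.
Column maxima: C1 → 7, C2 → 5, C3 → 6, C4 → 0; minimax = 0.
-1 ≠ 0, so there is no saddle point; optimal play is mixed.
C2 is strictly dominated by C4 (it gives Player 1 strictly more in every row), so Player 2 never plays it.
C3 is strictly dominated by C4 (it gives Player 1 strictly more in every row), so Player 2 never plays it.
On the remaining 2×2 (T, B vs C1, C4):
Let Player 1 play T with probability p. Expected payoff against C1: 7p + (-5)(1−p) = 12p − 5; against C4: (-1)p + 0(1−p) = −p.
Setting these equal: 12p − 5 = −p ⇒ 13p = 5 ⇒ p = 5/13, and the value is (12)·(5/13) − 5 = -5/13.
For Player 2: with q = P(C1), equating T's and B's payoffs gives 8q − 1 = −5q ⇒ q = 1/13.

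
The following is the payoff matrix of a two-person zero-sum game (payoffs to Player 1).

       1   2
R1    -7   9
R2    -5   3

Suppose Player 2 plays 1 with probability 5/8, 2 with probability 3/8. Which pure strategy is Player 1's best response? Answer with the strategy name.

R1

Expected payoff of R1: (5/8)·(-7) + (3/8)·9 = -1.
Expected payoff of R2: (5/8)·(-5) + (3/8)·3 = -2.
The largest is -1, so Player 1's best response is R1.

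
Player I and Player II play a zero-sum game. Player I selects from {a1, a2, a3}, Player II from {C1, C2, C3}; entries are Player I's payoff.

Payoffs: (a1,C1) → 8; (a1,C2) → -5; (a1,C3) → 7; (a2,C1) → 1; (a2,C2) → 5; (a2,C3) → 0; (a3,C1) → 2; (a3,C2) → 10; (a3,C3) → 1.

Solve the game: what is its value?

25/7

Row minima: a1 → -5, a2 → 0, a3 → 1; maximin = 1.
Column maxima: C1 → 8, C2 → 10, C3 → 7; minimax = 7.
1 ≠ 7, so there is no saddle point; optimal play is mixed.
a2 is strictly dominated by a3, so Player I never plays it.
C1 is strictly dominated by C3 (it gives Player I strictly more in every row), so Player II never plays it.
On the remaining 2×2 (a1, a3 vs C2, C3):
Let Player I play a1 with probability p. Expected payoff against C2: (-5)p + 10(1−p) = −15p + 10; against C3: 7p + 1(1−p) = 6p + 1.
Setting these equal: −15p + 10 = 6p + 1 ⇒ −21p = -9 ⇒ p = 3/7, and the value is (-15)·(3/7) + 10 = 25/7.
For Player II: with q = P(C2), equating a1's and a3's payoffs gives −12q + 7 = 9q + 1 ⇒ q = 2/7.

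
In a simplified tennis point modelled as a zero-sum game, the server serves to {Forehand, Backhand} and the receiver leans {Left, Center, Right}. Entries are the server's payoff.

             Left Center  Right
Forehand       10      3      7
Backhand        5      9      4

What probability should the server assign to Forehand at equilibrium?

5/9

Row minima: Forehand → 3, Backhand → 4; maximin = 4.
Column maxima: Left → 10, Center → 9, Right → 7; minimax = 7.
4 ≠ 7, so there is no saddle point; optimal play is mixed.
Left is strictly dominated by Right (it gives the server strictly more in every row), so the receiver never plays it.
On the remaining 2×2 (Forehand, Backhand vs Center, Right):
Let the server play Forehand with probability p. Expected payoff against Center: 3p + 9(1−p) = −6p + 9; against Right: 7p + 4(1−p) = 3p + 4.
Setting these equal: −6p + 9 = 3p + 4 ⇒ −9p = -5 ⇒ p = 5/9, and the value is (-6)·(5/9) + 9 = 17/3.
For the receiver: with q = P(Center), equating Forehand's and Backhand's payoffs gives −4q + 7 = 5q + 4 ⇒ q = 1/3.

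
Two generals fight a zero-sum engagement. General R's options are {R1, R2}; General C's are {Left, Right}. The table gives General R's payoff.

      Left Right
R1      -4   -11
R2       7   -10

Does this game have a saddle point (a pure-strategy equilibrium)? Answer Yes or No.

Yes

Row minima: R1 → -11, R2 → -10; maximin = -10.
Column maxima: Left → 7, Right → -10; minimax = -10.
maximin = minimax = -10, so a saddle point exists.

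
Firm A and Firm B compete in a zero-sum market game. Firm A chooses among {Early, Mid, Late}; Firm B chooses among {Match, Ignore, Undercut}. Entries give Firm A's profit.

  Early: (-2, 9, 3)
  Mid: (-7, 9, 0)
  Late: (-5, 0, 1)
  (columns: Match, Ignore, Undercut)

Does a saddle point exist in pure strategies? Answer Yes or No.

Row minima: Early → -2, Mid → -7, Late → -5; maximin = -2.
Column maxima: Match → -2, Ignore → 9, Undercut → 3; minimax = -2.
maximin = minimax = -2, so a saddle point exists.

Yes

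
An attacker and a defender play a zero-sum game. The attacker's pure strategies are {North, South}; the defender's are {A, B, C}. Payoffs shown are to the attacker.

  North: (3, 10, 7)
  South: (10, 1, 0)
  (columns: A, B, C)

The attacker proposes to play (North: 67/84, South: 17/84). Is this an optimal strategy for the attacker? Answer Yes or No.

Against A this mix gives (67/84)·3 + (17/84)·10 = 53/12.
Against B this mix gives (67/84)·10 + (17/84)·1 = 229/28.
Against C this mix gives (67/84)·7 + (17/84)·0 = 67/12.
The defender will play A, holding the attacker to 53/12. Shifting weight toward the row that does better against A would raise this floor (the equalizing mix achieves 5 against both A and C), so the proposed strategy is not optimal.

No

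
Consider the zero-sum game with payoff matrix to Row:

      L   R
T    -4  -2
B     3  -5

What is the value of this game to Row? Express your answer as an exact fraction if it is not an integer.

-13/5

Row minima: T → -4, B → -5; maximin = -4.
Column maxima: L → 3, R → -2; minimax = -2.
-4 ≠ -2, so there is no saddle point; optimal play is mixed.
Let Row play T with probability p. Expected payoff against L: (-4)p + 3(1−p) = −7p + 3; against R: (-2)p + (-5)(1−p) = 3p − 5.
Setting these equal: −7p + 3 = 3p − 5 ⇒ −10p = -8 ⇒ p = 4/5, and the value is (-7)·(4/5) + 3 = -13/5.
For Column: with q = P(L), equating T's and B's payoffs gives −2q − 2 = 8q − 5 ⇒ q = 3/10.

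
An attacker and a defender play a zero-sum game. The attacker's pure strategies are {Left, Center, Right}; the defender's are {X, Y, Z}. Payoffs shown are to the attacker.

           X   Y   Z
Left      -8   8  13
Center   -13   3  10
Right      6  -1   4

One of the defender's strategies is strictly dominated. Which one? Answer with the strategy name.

Z

Y holds the attacker's payoff strictly below Z in every row: 8 < 13, 3 < 10, -1 < 4.
So Z is strictly dominated for the defender.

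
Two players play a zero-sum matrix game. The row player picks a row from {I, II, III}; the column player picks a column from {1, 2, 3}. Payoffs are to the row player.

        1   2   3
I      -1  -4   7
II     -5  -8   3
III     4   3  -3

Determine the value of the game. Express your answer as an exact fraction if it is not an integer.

9/17

Row minima: I → -4, II → -8, III → -3; maximin = -3.
Column maxima: 1 → 4, 2 → 3, 3 → 7; minimax = 3.
-3 ≠ 3, so there is no saddle point; optimal play is mixed.
II is strictly dominated by I, so the row player never plays it.
1 is strictly dominated by 2 (it gives the row player strictly more in every row), so the column player never plays it.
On the remaining 2×2 (I, III vs 2, 3):
Let the row player play I with probability p. Expected payoff against 2: (-4)p + 3(1−p) = −7p + 3; against 3: 7p + (-3)(1−p) = 10p − 3.
Setting these equal: −7p + 3 = 10p − 3 ⇒ −17p = -6 ⇒ p = 6/17, and the value is (-7)·(6/17) + 3 = 9/17.
For the column player: with q = P(2), equating I's and III's payoffs gives −11q + 7 = 6q − 3 ⇒ q = 10/17.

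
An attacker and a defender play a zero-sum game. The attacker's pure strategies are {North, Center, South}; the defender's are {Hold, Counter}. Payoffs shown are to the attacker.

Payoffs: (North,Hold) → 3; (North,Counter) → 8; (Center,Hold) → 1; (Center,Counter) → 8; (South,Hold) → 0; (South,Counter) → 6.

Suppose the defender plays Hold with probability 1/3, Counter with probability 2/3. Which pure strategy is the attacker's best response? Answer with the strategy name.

North

Expected payoff of North: (1/3)·3 + (2/3)·8 = 19/3.
Expected payoff of Center: (1/3)·1 + (2/3)·8 = 17/3.
Expected payoff of South: (1/3)·0 + (2/3)·6 = 4.
The largest is 19/3, so the attacker's best response is North.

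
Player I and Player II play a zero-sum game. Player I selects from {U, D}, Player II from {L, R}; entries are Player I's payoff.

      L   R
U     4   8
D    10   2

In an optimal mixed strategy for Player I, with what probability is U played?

2/3

Row minima: U → 4, D → 2; maximin = 4.
Column maxima: L → 10, R → 8; minimax = 8.
4 ≠ 8, so there is no saddle point; optimal play is mixed.
Let Player I play U with probability p. Expected payoff against L: 4p + 10(1−p) = −6p + 10; against R: 8p + 2(1−p) = 6p + 2.
Setting these equal: −6p + 10 = 6p + 2 ⇒ −12p = -8 ⇒ p = 2/3, and the value is (-6)·(2/3) + 10 = 6.
For Player II: with q = P(L), equating U's and D's payoffs gives −4q + 8 = 8q + 2 ⇒ q = 1/2.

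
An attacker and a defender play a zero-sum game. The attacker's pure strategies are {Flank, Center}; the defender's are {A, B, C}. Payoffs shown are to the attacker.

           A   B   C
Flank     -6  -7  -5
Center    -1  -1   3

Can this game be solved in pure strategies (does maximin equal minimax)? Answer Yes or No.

Row minima: Flank → -7, Center → -1; maximin = -1.
Column maxima: A → -1, B → -1, C → 3; minimax = -1.
maximin = minimax = -1, so a saddle point exists.

Yes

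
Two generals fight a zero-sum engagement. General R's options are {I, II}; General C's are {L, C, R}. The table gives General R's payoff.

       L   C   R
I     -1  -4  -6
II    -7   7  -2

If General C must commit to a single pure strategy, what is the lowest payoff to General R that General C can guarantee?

-2

Column maxima: L → -1, C → 7, R → -2.
The smallest of these is -2.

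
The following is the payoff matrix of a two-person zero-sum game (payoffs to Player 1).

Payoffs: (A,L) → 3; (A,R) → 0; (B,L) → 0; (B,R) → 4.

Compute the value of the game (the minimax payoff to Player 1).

Row minima: A → 0, B → 0; maximin = 0.
Column maxima: L → 3, R → 4; minimax = 3.
0 ≠ 3, so there is no saddle point; optimal play is mixed.
Let Player 1 play A with probability p. Expected payoff against L: 3p + 0(1−p) = 3p; against R: 0p + 4(1−p) = −4p + 4.
Setting these equal: 3p = −4p + 4 ⇒ 7p = 4 ⇒ p = 4/7, and the value is (3)·(4/7) = 12/7.
For Player 2: with q = P(L), equating A's and B's payoffs gives 3q = −4q + 4 ⇒ q = 4/7.

12/7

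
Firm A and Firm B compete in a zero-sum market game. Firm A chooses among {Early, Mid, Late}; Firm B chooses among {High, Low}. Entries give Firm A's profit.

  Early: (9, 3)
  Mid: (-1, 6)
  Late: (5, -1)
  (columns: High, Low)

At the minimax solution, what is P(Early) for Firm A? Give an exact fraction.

Row minima: Early → 3, Mid → -1, Late → -1; maximin = 3.
Column maxima: High → 9, Low → 6; minimax = 6.
3 ≠ 6, so there is no saddle point; optimal play is mixed.
Late is strictly dominated by Early, so Firm A never plays it.
On the remaining 2×2 (Early, Mid vs High, Low):
Let Firm A play Early with probability p. Expected payoff against High: 9p + (-1)(1−p) = 10p − 1; against Low: 3p + 6(1−p) = −3p + 6.
Setting these equal: 10p − 1 = −3p + 6 ⇒ 13p = 7 ⇒ p = 7/13, and the value is (10)·(7/13) − 1 = 57/13.
For Firm B: with q = P(High), equating Early's and Mid's payoffs gives 6q + 3 = −7q + 6 ⇒ q = 3/13.

7/13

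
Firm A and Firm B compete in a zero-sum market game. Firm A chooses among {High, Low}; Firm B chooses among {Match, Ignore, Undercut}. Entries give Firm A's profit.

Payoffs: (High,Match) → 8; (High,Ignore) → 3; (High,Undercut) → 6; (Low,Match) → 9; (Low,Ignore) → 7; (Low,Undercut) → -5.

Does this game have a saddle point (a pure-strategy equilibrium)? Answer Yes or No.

No

Row minima: High → 3, Low → -5; maximin = 3.
Column maxima: Match → 9, Ignore → 7, Undercut → 6; minimax = 6.
3 ≠ 6, so no pure-strategy equilibrium exists.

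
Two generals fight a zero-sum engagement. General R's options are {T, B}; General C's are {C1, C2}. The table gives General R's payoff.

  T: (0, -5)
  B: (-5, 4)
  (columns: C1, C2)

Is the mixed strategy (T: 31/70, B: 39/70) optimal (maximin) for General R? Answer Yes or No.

No

Against C1 this mix gives (31/70)·0 + (39/70)·(-5) = -39/14.
Against C2 this mix gives (31/70)·(-5) + (39/70)·4 = 1/70.
General C will play C1, holding General R to -39/14. Shifting weight toward the row that does better against C1 would raise this floor (the equalizing mix achieves -25/14 against both C1 and C2), so the proposed strategy is not optimal.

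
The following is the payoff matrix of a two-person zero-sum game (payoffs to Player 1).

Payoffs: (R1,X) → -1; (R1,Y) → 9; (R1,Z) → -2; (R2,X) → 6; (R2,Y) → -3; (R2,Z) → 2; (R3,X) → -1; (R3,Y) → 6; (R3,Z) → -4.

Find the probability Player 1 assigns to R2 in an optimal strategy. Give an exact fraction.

Row minima: R1 → -2, R2 → -3, R3 → -4; maximin = -2.
Column maxima: X → 6, Y → 9, Z → 2; minimax = 2.
-2 ≠ 2, so there is no saddle point; optimal play is mixed.
X is strictly dominated by Z (it gives Player 1 strictly more in every row), so Player 2 never plays it.
With X eliminated, R3 is strictly dominated by R1 (R1 gives Player 1 strictly more in every remaining column), so Player 1 never plays it.
On the remaining 2×2 (R1, R2 vs Y, Z):
Let Player 1 play R1 with probability p. Expected payoff against Y: 9p + (-3)(1−p) = 12p − 3; against Z: (-2)p + 2(1−p) = −4p + 2.
Setting these equal: 12p − 3 = −4p + 2 ⇒ 16p = 5 ⇒ p = 5/16, and the value is (12)·(5/16) − 3 = 3/4.
For Player 2: with q = P(Y), equating R1's and R2's payoffs gives 11q − 2 = −5q + 2 ⇒ q = 1/4.

11/16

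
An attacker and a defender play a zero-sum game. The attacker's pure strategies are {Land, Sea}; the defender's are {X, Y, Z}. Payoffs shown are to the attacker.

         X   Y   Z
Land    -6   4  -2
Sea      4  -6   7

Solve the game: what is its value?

Row minima: Land → -6, Sea → -6; maximin = -6.
Column maxima: X → 4, Y → 4, Z → 7; minimax = 4.
-6 ≠ 4, so there is no saddle point; optimal play is mixed.
Z is strictly dominated by X (it gives the attacker strictly more in every row), so the defender never plays it.
On the remaining 2×2 (Land, Sea vs X, Y):
Let the attacker play Land with probability p. Expected payoff against X: (-6)p + 4(1−p) = −10p + 4; against Y: 4p + (-6)(1−p) = 10p − 6.
Setting these equal: −10p + 4 = 10p − 6 ⇒ −20p = -10 ⇒ p = 1/2, and the value is (-10)·(1/2) + 4 = -1.
For the defender: with q = P(X), equating Land's and Sea's payoffs gives −10q + 4 = 10q − 6 ⇒ q = 1/2.

-1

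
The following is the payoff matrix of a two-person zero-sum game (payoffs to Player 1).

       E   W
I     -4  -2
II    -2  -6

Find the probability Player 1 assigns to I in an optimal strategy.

Row minima: I → -4, II → -6; maximin = -4.
Column maxima: E → -2, W → -2; minimax = -2.
-4 ≠ -2, so there is no saddle point; optimal play is mixed.
Let Player 1 play I with probability p. Expected payoff against E: (-4)p + (-2)(1−p) = −2p − 2; against W: (-2)p + (-6)(1−p) = 4p − 6.
Setting these equal: −2p − 2 = 4p − 6 ⇒ −6p = -4 ⇒ p = 2/3, and the value is (-2)·(2/3) − 2 = -10/3.
For Player 2: with q = P(E), equating I's and II's payoffs gives −2q − 2 = 4q − 6 ⇒ q = 2/3.

2/3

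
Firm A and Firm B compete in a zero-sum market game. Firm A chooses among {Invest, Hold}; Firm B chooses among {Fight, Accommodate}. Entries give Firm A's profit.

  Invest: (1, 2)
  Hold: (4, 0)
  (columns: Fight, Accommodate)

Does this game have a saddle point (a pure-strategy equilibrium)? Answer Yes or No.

Row minima: Invest → 1, Hold → 0; maximin = 1.
Column maxima: Fight → 4, Accommodate → 2; minimax = 2.
1 ≠ 2, so no pure-strategy equilibrium exists.

No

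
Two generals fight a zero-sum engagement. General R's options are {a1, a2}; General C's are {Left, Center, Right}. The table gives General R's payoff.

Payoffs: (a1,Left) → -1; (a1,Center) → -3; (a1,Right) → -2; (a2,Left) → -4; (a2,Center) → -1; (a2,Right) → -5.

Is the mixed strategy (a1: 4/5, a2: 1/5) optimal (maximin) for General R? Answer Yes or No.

Yes

Against Left this mix gives (4/5)·(-1) + (1/5)·(-4) = -8/5.
Against Center this mix gives (4/5)·(-3) + (1/5)·(-1) = -13/5.
Against Right this mix gives (4/5)·(-2) + (1/5)·(-5) = -13/5.
All of General C's active replies (Center, Right) yield -13/5, and no column does worse for General R. The mix makes General C indifferent and guarantees -13/5, so it is optimal.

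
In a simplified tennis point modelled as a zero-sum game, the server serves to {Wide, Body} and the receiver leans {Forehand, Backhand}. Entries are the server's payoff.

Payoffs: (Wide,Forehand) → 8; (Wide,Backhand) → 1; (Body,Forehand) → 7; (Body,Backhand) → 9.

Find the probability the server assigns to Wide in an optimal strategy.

Row minima: Wide → 1, Body → 7; maximin = 7.
Column maxima: Forehand → 8, Backhand → 9; minimax = 8.
7 ≠ 8, so there is no saddle point; optimal play is mixed.
Let the server play Wide with probability p. Expected payoff against Forehand: 8p + 7(1−p) = p + 7; against Backhand: 1p + 9(1−p) = −8p + 9.
Setting these equal: p + 7 = −8p + 9 ⇒ 9p = 2 ⇒ p = 2/9, and the value is (1)·(2/9) + 7 = 65/9.
For the receiver: with q = P(Forehand), equating Wide's and Body's payoffs gives 7q + 1 = −2q + 9 ⇒ q = 8/9.

2/9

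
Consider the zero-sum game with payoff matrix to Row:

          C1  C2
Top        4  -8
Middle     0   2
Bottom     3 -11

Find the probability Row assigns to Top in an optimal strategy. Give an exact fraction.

1/7

Row minima: Top → -8, Middle → 0, Bottom → -11; maximin = 0.
Column maxima: C1 → 4, C2 → 2; minimax = 2.
0 ≠ 2, so there is no saddle point; optimal play is mixed.
Bottom is strictly dominated by Top, so Row never plays it.
On the remaining 2×2 (Top, Middle vs C1, C2):
Let Row play Top with probability p. Expected payoff against C1: 4p + 0(1−p) = 4p; against C2: (-8)p + 2(1−p) = −10p + 2.
Setting these equal: 4p = −10p + 2 ⇒ 14p = 2 ⇒ p = 1/7, and the value is (4)·(1/7) = 4/7.
For Column: with q = P(C1), equating Top's and Middle's payoffs gives 12q − 8 = −2q + 2 ⇒ q = 5/7.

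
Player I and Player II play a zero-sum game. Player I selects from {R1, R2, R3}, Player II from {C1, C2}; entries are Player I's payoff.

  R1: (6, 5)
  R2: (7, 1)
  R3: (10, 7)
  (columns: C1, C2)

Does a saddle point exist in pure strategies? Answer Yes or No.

Row minima: R1 → 5, R2 → 1, R3 → 7; maximin = 7.
Column maxima: C1 → 10, C2 → 7; minimax = 7.
maximin = minimax = 7, so a saddle point exists.

Yes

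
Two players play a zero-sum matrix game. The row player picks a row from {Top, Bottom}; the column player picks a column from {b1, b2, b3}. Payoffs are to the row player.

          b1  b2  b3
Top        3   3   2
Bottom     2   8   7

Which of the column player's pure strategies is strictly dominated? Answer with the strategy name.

b3 holds the row player's payoff strictly below b2 in every row: 2 < 3, 7 < 8.
So b2 is strictly dominated for the column player.

b2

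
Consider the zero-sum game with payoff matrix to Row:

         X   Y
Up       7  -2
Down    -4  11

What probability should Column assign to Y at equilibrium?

Row minima: Up → -2, Down → -4; maximin = -2.
Column maxima: X → 7, Y → 11; minimax = 7.
-2 ≠ 7, so there is no saddle point; optimal play is mixed.
Let Row play Up with probability p. Expected payoff against X: 7p + (-4)(1−p) = 11p − 4; against Y: (-2)p + 11(1−p) = −13p + 11.
Setting these equal: 11p − 4 = −13p + 11 ⇒ 24p = 15 ⇒ p = 5/8, and the value is (11)·(5/8) − 4 = 23/8.
For Column: with q = P(X), equating Up's and Down's payoffs gives 9q − 2 = −15q + 11 ⇒ q = 13/24.

11/24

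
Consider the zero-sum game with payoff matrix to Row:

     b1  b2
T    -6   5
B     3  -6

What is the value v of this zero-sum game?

-21/20

Row minima: T → -6, B → -6; maximin = -6.
Column maxima: b1 → 3, b2 → 5; minimax = 3.
-6 ≠ 3, so there is no saddle point; optimal play is mixed.
Let Row play T with probability p. Expected payoff against b1: (-6)p + 3(1−p) = −9p + 3; against b2: 5p + (-6)(1−p) = 11p − 6.
Setting these equal: −9p + 3 = 11p − 6 ⇒ −20p = -9 ⇒ p = 9/20, and the value is (-9)·(9/20) + 3 = -21/20.
For Column: with q = P(b1), equating T's and B's payoffs gives −11q + 5 = 9q − 6 ⇒ q = 11/20.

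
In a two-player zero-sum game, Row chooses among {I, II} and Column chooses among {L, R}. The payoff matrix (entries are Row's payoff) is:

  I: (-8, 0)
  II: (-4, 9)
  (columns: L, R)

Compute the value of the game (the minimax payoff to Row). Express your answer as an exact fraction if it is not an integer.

-4

Row minima: I → -8, II → -4; maximin = -4.
Column maxima: L → -4, R → 9; minimax = -4.
Since maximin = minimax = -4, there is a saddle point and the value is -4.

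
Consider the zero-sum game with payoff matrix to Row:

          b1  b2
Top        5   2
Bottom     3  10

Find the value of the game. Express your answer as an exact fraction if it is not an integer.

22/5

Row minima: Top → 2, Bottom → 3; maximin = 3.
Column maxima: b1 → 5, b2 → 10; minimax = 5.
3 ≠ 5, so there is no saddle point; optimal play is mixed.
Let Row play Top with probability p. Expected payoff against b1: 5p + 3(1−p) = 2p + 3; against b2: 2p + 10(1−p) = −8p + 10.
Setting these equal: 2p + 3 = −8p + 10 ⇒ 10p = 7 ⇒ p = 7/10, and the value is (2)·(7/10) + 3 = 22/5.
For Column: with q = P(b1), equating Top's and Bottom's payoffs gives 3q + 2 = −7q + 10 ⇒ q = 4/5.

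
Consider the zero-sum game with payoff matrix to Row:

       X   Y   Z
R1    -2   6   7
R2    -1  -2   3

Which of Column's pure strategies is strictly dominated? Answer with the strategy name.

X holds Row's payoff strictly below Z in every row: -2 < 7, -1 < 3.
So Z is strictly dominated for Column.

Z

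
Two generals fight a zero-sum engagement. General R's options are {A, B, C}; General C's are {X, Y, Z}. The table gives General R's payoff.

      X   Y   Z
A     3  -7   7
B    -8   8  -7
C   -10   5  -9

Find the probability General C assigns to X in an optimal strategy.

15/26

Row minima: A → -7, B → -8, C → -10; maximin = -7.
Column maxima: X → 3, Y → 8, Z → 7; minimax = 3.
-7 ≠ 3, so there is no saddle point; optimal play is mixed.
C is strictly dominated by B, so General R never plays it.
Z is strictly dominated by X (it gives General R strictly more in every row), so General C never plays it.
On the remaining 2×2 (A, B vs X, Y):
Let General R play A with probability p. Expected payoff against X: 3p + (-8)(1−p) = 11p − 8; against Y: (-7)p + 8(1−p) = −15p + 8.
Setting these equal: 11p − 8 = −15p + 8 ⇒ 26p = 16 ⇒ p = 8/13, and the value is (11)·(8/13) − 8 = -16/13.
For General C: with q = P(X), equating A's and B's payoffs gives 10q − 7 = −16q + 8 ⇒ q = 15/26.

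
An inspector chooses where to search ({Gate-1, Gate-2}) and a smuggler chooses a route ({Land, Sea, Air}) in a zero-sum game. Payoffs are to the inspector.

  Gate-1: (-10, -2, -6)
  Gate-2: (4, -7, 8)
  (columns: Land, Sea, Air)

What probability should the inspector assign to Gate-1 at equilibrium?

11/19

Row minima: Gate-1 → -10, Gate-2 → -7; maximin = -7.
Column maxima: Land → 4, Sea → -2, Air → 8; minimax = -2.
-7 ≠ -2, so there is no saddle point; optimal play is mixed.
Air is strictly dominated by Land (it gives the inspector strictly more in every row), so the smuggler never plays it.
On the remaining 2×2 (Gate-1, Gate-2 vs Land, Sea):
Let the inspector play Gate-1 with probability p. Expected payoff against Land: (-10)p + 4(1−p) = −14p + 4; against Sea: (-2)p + (-7)(1−p) = 5p − 7.
Setting these equal: −14p + 4 = 5p − 7 ⇒ −19p = -11 ⇒ p = 11/19, and the value is (-14)·(11/19) + 4 = -78/19.
For the smuggler: with q = P(Land), equating Gate-1's and Gate-2's payoffs gives −8q − 2 = 11q − 7 ⇒ q = 5/19.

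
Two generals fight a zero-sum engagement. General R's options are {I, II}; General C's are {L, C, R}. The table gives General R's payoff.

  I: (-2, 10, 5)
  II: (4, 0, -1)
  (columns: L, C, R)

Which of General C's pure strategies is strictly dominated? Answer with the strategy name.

R holds General R's payoff strictly below C in every row: 5 < 10, -1 < 0.
So C is strictly dominated for General C.

C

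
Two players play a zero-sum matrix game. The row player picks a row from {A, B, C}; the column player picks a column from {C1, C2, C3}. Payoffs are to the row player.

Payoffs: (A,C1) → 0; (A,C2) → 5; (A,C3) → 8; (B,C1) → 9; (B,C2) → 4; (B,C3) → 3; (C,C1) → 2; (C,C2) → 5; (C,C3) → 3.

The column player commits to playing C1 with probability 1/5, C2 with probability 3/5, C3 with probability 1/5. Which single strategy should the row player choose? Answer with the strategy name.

B

Expected payoff of A: (1/5)·0 + (3/5)·5 + (1/5)·8 = 23/5.
Expected payoff of B: (1/5)·9 + (3/5)·4 + (1/5)·3 = 24/5.
Expected payoff of C: (1/5)·2 + (3/5)·5 + (1/5)·3 = 4.
The largest is 24/5, so the row player's best response is B.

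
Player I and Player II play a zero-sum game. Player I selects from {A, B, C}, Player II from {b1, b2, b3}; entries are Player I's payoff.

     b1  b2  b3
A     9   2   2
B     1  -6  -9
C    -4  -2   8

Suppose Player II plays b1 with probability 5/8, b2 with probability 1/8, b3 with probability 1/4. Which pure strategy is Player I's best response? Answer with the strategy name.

Expected payoff of A: (5/8)·9 + (1/8)·2 + (1/4)·2 = 51/8.
Expected payoff of B: (5/8)·1 + (1/8)·(-6) + (1/4)·(-9) = -19/8.
Expected payoff of C: (5/8)·(-4) + (1/8)·(-2) + (1/4)·8 = -3/4.
The largest is 51/8, so Player I's best response is A.

A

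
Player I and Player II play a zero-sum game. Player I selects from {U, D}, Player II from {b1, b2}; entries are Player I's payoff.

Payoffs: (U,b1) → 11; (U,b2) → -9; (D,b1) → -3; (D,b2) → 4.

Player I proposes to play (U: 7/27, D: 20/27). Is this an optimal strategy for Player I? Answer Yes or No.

Yes

Against b1 this mix gives (7/27)·11 + (20/27)·(-3) = 17/27.
Against b2 this mix gives (7/27)·(-9) + (20/27)·4 = 17/27.
All of Player II's active replies (b1, b2) yield 17/27, and no column does worse for Player I. The mix makes Player II indifferent and guarantees 17/27, so it is optimal.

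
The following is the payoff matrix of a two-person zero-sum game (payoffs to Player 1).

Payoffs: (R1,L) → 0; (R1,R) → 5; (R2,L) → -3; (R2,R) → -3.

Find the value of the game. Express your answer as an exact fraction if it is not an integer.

0

Row minima: R1 → 0, R2 → -3; maximin = 0.
Column maxima: L → 0, R → 5; minimax = 0.
Since maximin = minimax = 0, there is a saddle point and the value is 0.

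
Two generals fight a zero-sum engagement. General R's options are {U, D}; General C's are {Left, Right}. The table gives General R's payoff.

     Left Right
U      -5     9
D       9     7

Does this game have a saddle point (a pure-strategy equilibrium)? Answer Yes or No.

Row minima: U → -5, D → 7; maximin = 7.
Column maxima: Left → 9, Right → 9; minimax = 9.
7 ≠ 9, so no pure-strategy equilibrium exists.

No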